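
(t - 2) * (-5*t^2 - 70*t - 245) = -5*t^3 - 60*t^2 - 105*t + 490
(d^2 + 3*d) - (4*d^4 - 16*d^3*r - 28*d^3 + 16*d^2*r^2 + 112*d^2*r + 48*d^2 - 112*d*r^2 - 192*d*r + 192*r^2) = -4*d^4 + 16*d^3*r + 28*d^3 - 16*d^2*r^2 - 112*d^2*r - 47*d^2 + 112*d*r^2 + 192*d*r + 3*d - 192*r^2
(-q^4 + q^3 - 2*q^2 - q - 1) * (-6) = 6*q^4 - 6*q^3 + 12*q^2 + 6*q + 6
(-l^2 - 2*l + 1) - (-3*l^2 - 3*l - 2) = 2*l^2 + l + 3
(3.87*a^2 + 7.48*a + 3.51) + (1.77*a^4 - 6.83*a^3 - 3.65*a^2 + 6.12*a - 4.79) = 1.77*a^4 - 6.83*a^3 + 0.22*a^2 + 13.6*a - 1.28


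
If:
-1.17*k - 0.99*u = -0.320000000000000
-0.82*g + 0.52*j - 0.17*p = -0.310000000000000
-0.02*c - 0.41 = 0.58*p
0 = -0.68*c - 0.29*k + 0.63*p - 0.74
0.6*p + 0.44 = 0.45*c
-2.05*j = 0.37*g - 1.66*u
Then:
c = 0.03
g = 2.89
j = 3.73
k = -4.17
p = -0.71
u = 5.25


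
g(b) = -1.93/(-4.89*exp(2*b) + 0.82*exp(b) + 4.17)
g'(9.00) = 0.00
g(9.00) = 0.00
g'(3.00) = 0.00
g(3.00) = 0.00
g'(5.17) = -0.00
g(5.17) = 0.00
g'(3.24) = -0.00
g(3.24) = 0.00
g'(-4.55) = 0.00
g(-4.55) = -0.46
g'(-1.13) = -0.09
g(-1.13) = -0.49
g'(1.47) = -0.05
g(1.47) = 0.02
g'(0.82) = -0.25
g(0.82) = 0.10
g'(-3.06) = 0.00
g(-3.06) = -0.46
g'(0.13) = -14.79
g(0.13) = 1.56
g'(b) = -1.93*(9.78*exp(2*b) - 0.82*exp(b))/(-4.89*exp(2*b) + 0.82*exp(b) + 4.17)^2 = (1.5826 - 18.8754*exp(b))*exp(b)/(-4.89*exp(2*b) + 0.82*exp(b) + 4.17)^2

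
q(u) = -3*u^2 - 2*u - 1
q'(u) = -6*u - 2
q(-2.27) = -11.92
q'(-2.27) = 11.62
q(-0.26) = -0.68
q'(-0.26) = -0.44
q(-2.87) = -19.97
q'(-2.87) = 15.22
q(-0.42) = -0.69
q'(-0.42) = 0.52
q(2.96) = -33.20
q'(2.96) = -19.76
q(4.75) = -78.19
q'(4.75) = -30.50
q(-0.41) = -0.68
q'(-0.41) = 0.46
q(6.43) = -137.89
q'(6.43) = -40.58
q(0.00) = -1.00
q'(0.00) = -2.00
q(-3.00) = -22.00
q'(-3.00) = 16.00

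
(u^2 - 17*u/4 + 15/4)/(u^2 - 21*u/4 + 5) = (u - 3)/(u - 4)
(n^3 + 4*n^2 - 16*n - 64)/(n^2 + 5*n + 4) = (n^2 - 16)/(n + 1)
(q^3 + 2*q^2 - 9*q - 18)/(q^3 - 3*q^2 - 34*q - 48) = (q - 3)/(q - 8)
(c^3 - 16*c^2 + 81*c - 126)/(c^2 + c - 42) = (c^2 - 10*c + 21)/(c + 7)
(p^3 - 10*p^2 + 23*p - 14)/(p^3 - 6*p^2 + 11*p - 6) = (p - 7)/(p - 3)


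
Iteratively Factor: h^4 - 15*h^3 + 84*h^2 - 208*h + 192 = (h - 4)*(h^3 - 11*h^2 + 40*h - 48) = (h - 4)^2*(h^2 - 7*h + 12) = (h - 4)^3*(h - 3)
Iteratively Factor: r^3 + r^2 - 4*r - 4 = (r + 2)*(r^2 - r - 2) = (r - 2)*(r + 2)*(r + 1)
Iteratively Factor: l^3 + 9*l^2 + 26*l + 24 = (l + 3)*(l^2 + 6*l + 8) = (l + 2)*(l + 3)*(l + 4)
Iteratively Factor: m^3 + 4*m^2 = (m + 4)*(m^2) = m*(m + 4)*(m)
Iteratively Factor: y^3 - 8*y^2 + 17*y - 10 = (y - 5)*(y^2 - 3*y + 2) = (y - 5)*(y - 2)*(y - 1)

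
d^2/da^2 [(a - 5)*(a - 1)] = 2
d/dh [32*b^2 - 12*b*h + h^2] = -12*b + 2*h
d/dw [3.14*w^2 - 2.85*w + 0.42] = 6.28*w - 2.85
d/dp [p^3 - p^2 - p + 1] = 3*p^2 - 2*p - 1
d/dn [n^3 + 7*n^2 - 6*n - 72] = 3*n^2 + 14*n - 6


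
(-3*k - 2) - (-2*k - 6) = 4 - k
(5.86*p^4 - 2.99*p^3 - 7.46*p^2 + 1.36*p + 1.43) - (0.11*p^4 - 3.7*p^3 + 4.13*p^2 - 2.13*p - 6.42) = 5.75*p^4 + 0.71*p^3 - 11.59*p^2 + 3.49*p + 7.85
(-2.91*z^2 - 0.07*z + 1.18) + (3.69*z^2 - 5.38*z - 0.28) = 0.78*z^2 - 5.45*z + 0.9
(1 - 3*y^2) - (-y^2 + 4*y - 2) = -2*y^2 - 4*y + 3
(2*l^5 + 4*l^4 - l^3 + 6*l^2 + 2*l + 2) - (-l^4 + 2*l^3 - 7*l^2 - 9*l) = 2*l^5 + 5*l^4 - 3*l^3 + 13*l^2 + 11*l + 2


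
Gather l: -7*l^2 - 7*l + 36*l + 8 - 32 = -7*l^2 + 29*l - 24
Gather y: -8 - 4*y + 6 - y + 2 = -5*y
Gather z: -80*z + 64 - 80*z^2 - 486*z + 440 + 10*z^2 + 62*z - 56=-70*z^2 - 504*z + 448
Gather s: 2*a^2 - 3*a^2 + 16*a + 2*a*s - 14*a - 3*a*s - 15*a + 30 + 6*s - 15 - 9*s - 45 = -a^2 - 13*a + s*(-a - 3) - 30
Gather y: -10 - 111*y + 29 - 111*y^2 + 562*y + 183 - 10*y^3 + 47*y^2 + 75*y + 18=-10*y^3 - 64*y^2 + 526*y + 220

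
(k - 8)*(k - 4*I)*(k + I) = k^3 - 8*k^2 - 3*I*k^2 + 4*k + 24*I*k - 32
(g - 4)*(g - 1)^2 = g^3 - 6*g^2 + 9*g - 4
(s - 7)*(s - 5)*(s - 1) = s^3 - 13*s^2 + 47*s - 35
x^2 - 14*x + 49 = (x - 7)^2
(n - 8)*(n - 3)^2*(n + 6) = n^4 - 8*n^3 - 27*n^2 + 270*n - 432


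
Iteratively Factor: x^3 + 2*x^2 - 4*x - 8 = (x + 2)*(x^2 - 4) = (x + 2)^2*(x - 2)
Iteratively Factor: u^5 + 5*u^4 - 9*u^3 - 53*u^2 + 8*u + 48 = (u - 3)*(u^4 + 8*u^3 + 15*u^2 - 8*u - 16) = (u - 3)*(u - 1)*(u^3 + 9*u^2 + 24*u + 16) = (u - 3)*(u - 1)*(u + 4)*(u^2 + 5*u + 4) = (u - 3)*(u - 1)*(u + 1)*(u + 4)*(u + 4)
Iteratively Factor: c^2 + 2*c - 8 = (c - 2)*(c + 4)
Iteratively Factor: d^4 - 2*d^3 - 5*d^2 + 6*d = (d - 1)*(d^3 - d^2 - 6*d) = (d - 3)*(d - 1)*(d^2 + 2*d) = d*(d - 3)*(d - 1)*(d + 2)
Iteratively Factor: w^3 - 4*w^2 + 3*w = (w - 3)*(w^2 - w) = (w - 3)*(w - 1)*(w)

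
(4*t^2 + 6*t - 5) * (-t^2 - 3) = -4*t^4 - 6*t^3 - 7*t^2 - 18*t + 15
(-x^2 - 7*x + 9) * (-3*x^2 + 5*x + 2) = 3*x^4 + 16*x^3 - 64*x^2 + 31*x + 18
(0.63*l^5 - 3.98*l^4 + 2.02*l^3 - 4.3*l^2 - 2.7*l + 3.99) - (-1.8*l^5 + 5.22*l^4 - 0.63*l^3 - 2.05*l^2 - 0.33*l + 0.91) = 2.43*l^5 - 9.2*l^4 + 2.65*l^3 - 2.25*l^2 - 2.37*l + 3.08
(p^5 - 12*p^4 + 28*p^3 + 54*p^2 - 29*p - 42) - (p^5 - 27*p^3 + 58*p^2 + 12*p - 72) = -12*p^4 + 55*p^3 - 4*p^2 - 41*p + 30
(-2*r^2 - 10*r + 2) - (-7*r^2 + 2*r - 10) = 5*r^2 - 12*r + 12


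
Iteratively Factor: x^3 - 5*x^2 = (x - 5)*(x^2) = x*(x - 5)*(x)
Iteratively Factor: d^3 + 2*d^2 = (d + 2)*(d^2) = d*(d + 2)*(d)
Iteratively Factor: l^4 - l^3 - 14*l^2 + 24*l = (l - 3)*(l^3 + 2*l^2 - 8*l) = l*(l - 3)*(l^2 + 2*l - 8) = l*(l - 3)*(l - 2)*(l + 4)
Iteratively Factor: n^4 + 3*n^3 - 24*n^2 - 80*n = (n - 5)*(n^3 + 8*n^2 + 16*n) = (n - 5)*(n + 4)*(n^2 + 4*n) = n*(n - 5)*(n + 4)*(n + 4)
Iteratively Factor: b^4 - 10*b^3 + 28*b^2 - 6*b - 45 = (b + 1)*(b^3 - 11*b^2 + 39*b - 45) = (b - 3)*(b + 1)*(b^2 - 8*b + 15) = (b - 3)^2*(b + 1)*(b - 5)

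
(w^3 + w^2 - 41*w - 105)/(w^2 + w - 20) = (w^2 - 4*w - 21)/(w - 4)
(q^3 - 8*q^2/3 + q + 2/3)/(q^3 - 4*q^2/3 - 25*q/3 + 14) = (3*q^2 - 2*q - 1)/(3*q^2 + 2*q - 21)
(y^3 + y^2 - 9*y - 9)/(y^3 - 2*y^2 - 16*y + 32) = (y^3 + y^2 - 9*y - 9)/(y^3 - 2*y^2 - 16*y + 32)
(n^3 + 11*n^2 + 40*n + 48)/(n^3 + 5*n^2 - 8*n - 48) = (n + 3)/(n - 3)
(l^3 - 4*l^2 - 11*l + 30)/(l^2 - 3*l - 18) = (l^2 - 7*l + 10)/(l - 6)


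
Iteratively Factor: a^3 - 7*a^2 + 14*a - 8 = (a - 2)*(a^2 - 5*a + 4) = (a - 2)*(a - 1)*(a - 4)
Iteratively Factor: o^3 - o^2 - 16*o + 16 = (o + 4)*(o^2 - 5*o + 4) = (o - 1)*(o + 4)*(o - 4)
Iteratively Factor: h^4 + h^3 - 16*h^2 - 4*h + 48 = (h + 4)*(h^3 - 3*h^2 - 4*h + 12) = (h - 3)*(h + 4)*(h^2 - 4) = (h - 3)*(h - 2)*(h + 4)*(h + 2)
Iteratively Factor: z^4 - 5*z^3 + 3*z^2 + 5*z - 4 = (z + 1)*(z^3 - 6*z^2 + 9*z - 4) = (z - 4)*(z + 1)*(z^2 - 2*z + 1) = (z - 4)*(z - 1)*(z + 1)*(z - 1)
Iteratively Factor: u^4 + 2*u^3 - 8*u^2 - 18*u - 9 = (u + 3)*(u^3 - u^2 - 5*u - 3) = (u - 3)*(u + 3)*(u^2 + 2*u + 1) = (u - 3)*(u + 1)*(u + 3)*(u + 1)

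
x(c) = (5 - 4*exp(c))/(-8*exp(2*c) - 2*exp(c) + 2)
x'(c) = (5 - 4*exp(c))*(16*exp(2*c) + 2*exp(c))/(-8*exp(2*c) - 2*exp(c) + 2)^2 - 4*exp(c)/(-8*exp(2*c) - 2*exp(c) + 2) = (-16*exp(2*c) + 40*exp(c) + 1)*exp(c)/(2*(16*exp(4*c) + 8*exp(3*c) - 7*exp(2*c) - 2*exp(c) + 1))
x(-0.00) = -0.12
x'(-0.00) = 0.78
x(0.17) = -0.02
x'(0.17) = 0.46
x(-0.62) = -2.05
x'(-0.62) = 9.95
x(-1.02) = 14.91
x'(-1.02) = 169.06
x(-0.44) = -0.93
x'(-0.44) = 3.82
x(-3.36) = 2.53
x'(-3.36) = 0.04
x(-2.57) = 2.61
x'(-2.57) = 0.19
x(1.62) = 0.07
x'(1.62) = -0.05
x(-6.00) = 2.50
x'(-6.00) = 0.00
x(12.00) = 0.00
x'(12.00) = 0.00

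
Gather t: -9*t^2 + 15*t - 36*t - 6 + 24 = -9*t^2 - 21*t + 18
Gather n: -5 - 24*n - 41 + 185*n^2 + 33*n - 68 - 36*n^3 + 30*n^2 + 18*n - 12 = -36*n^3 + 215*n^2 + 27*n - 126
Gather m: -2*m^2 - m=-2*m^2 - m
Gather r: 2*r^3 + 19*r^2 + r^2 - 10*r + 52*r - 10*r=2*r^3 + 20*r^2 + 32*r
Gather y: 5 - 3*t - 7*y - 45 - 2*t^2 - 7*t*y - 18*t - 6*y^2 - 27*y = -2*t^2 - 21*t - 6*y^2 + y*(-7*t - 34) - 40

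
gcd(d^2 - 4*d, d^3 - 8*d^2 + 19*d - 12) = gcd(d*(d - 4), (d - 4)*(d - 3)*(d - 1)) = d - 4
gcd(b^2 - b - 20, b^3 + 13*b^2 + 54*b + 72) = b + 4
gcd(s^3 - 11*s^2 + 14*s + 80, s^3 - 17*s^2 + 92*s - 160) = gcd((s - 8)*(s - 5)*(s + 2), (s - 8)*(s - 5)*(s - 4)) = s^2 - 13*s + 40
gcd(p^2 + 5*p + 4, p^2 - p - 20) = p + 4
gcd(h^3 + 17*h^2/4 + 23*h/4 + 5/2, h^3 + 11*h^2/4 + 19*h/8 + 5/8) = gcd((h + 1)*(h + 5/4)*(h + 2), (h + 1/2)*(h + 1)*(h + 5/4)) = h^2 + 9*h/4 + 5/4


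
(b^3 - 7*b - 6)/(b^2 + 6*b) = (b^3 - 7*b - 6)/(b*(b + 6))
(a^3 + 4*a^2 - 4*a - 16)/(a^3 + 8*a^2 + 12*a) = (a^2 + 2*a - 8)/(a*(a + 6))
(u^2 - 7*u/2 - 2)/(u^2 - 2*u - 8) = (u + 1/2)/(u + 2)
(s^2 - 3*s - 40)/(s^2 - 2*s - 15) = (-s^2 + 3*s + 40)/(-s^2 + 2*s + 15)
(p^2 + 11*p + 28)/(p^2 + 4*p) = (p + 7)/p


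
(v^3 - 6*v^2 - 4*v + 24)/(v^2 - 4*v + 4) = (v^2 - 4*v - 12)/(v - 2)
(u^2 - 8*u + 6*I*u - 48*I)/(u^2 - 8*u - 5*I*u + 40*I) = (u + 6*I)/(u - 5*I)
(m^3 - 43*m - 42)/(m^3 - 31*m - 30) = (m^2 - m - 42)/(m^2 - m - 30)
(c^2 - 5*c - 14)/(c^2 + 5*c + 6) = (c - 7)/(c + 3)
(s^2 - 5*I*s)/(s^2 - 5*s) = (s - 5*I)/(s - 5)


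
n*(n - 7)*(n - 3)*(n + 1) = n^4 - 9*n^3 + 11*n^2 + 21*n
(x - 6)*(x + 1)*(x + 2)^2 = x^4 - x^3 - 22*x^2 - 44*x - 24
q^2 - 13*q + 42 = (q - 7)*(q - 6)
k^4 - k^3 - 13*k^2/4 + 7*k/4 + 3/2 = (k - 2)*(k - 1)*(k + 1/2)*(k + 3/2)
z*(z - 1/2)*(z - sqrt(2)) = z^3 - sqrt(2)*z^2 - z^2/2 + sqrt(2)*z/2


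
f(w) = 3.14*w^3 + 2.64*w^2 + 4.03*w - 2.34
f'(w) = 9.42*w^2 + 5.28*w + 4.03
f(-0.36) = -3.60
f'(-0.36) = 3.35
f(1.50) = 20.24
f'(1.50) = 33.14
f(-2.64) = -52.35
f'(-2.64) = 55.74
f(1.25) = 12.96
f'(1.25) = 25.35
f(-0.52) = -4.16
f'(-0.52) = 3.83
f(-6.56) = -801.59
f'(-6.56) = 374.77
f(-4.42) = -239.72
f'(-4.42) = 164.73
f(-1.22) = -9.03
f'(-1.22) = 11.61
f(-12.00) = -5096.46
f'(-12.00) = 1297.15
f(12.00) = 5852.10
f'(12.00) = 1423.87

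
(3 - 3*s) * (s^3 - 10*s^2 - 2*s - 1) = -3*s^4 + 33*s^3 - 24*s^2 - 3*s - 3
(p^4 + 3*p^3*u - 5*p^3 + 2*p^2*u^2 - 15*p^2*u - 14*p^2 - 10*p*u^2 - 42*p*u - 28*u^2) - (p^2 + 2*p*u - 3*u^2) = p^4 + 3*p^3*u - 5*p^3 + 2*p^2*u^2 - 15*p^2*u - 15*p^2 - 10*p*u^2 - 44*p*u - 25*u^2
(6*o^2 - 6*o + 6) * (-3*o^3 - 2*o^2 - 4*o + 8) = -18*o^5 + 6*o^4 - 30*o^3 + 60*o^2 - 72*o + 48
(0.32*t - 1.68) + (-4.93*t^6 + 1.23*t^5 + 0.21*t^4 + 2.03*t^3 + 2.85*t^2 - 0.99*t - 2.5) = -4.93*t^6 + 1.23*t^5 + 0.21*t^4 + 2.03*t^3 + 2.85*t^2 - 0.67*t - 4.18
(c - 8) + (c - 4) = 2*c - 12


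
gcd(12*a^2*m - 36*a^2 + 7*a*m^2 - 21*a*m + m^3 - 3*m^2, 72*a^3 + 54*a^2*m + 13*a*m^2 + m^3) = 12*a^2 + 7*a*m + m^2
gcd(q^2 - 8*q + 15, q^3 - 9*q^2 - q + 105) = q - 5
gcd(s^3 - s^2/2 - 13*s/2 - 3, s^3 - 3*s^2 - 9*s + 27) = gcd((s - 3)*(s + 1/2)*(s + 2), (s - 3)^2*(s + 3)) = s - 3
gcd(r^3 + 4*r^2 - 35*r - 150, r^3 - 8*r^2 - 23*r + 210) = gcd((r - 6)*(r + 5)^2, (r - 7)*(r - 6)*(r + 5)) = r^2 - r - 30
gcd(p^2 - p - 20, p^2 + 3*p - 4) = p + 4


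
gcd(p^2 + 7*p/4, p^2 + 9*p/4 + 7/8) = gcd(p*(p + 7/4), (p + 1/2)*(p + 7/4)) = p + 7/4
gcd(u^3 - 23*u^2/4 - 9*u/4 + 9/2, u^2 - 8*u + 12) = u - 6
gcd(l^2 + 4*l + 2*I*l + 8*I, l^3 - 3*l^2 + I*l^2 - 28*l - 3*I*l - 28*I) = l + 4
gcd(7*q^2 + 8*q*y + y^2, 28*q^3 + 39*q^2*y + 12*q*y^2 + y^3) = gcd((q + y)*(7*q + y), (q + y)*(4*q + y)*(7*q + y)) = 7*q^2 + 8*q*y + y^2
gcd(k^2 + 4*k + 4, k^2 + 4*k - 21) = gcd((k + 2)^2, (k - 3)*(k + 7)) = 1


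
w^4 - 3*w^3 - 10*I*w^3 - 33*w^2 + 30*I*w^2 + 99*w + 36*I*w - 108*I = (w - 3)*(w - 4*I)*(w - 3*I)^2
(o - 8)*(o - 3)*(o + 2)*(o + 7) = o^4 - 2*o^3 - 61*o^2 + 62*o + 336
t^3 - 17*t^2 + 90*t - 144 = (t - 8)*(t - 6)*(t - 3)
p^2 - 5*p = p*(p - 5)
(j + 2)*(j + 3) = j^2 + 5*j + 6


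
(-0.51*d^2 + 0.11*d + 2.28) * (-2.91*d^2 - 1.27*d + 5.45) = 1.4841*d^4 + 0.3276*d^3 - 9.554*d^2 - 2.2961*d + 12.426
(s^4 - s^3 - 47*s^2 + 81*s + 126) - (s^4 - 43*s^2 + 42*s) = -s^3 - 4*s^2 + 39*s + 126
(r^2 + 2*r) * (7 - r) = -r^3 + 5*r^2 + 14*r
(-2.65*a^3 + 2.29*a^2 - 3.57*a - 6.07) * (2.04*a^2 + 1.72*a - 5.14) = -5.406*a^5 + 0.1136*a^4 + 10.277*a^3 - 30.2938*a^2 + 7.9094*a + 31.1998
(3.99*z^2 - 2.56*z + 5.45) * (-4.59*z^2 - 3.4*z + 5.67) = -18.3141*z^4 - 1.8156*z^3 + 6.3118*z^2 - 33.0452*z + 30.9015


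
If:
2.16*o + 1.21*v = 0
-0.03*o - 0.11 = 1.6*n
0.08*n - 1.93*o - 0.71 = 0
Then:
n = -0.06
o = -0.37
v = 0.66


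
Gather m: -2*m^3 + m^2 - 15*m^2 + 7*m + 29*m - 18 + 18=-2*m^3 - 14*m^2 + 36*m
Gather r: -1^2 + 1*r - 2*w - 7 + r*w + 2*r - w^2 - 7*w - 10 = r*(w + 3) - w^2 - 9*w - 18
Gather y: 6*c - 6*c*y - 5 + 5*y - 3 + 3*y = 6*c + y*(8 - 6*c) - 8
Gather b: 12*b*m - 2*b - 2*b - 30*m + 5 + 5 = b*(12*m - 4) - 30*m + 10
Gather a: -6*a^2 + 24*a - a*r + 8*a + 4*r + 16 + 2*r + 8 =-6*a^2 + a*(32 - r) + 6*r + 24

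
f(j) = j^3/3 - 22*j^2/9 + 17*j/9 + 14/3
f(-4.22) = -71.89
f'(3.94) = -1.85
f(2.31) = 0.09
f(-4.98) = -106.53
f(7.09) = 13.98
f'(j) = j^2 - 44*j/9 + 17/9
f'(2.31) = -4.07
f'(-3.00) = 25.56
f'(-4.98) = 51.04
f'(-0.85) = 6.77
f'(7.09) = 17.49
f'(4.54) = 0.30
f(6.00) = 0.00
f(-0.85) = 1.09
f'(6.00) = 8.56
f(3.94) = -5.45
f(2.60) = -1.09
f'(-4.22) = 40.33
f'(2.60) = -4.06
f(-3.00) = -32.00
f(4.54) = -5.95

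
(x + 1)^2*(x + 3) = x^3 + 5*x^2 + 7*x + 3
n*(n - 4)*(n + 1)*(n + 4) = n^4 + n^3 - 16*n^2 - 16*n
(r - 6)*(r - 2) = r^2 - 8*r + 12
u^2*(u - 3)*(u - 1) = u^4 - 4*u^3 + 3*u^2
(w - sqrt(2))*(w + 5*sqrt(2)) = w^2 + 4*sqrt(2)*w - 10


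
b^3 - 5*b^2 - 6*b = b*(b - 6)*(b + 1)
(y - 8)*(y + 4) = y^2 - 4*y - 32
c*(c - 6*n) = c^2 - 6*c*n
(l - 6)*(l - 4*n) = l^2 - 4*l*n - 6*l + 24*n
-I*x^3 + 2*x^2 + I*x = x*(x + I)*(-I*x + 1)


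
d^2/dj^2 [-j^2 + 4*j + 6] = -2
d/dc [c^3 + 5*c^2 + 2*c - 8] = 3*c^2 + 10*c + 2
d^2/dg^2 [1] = 0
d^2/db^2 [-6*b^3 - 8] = -36*b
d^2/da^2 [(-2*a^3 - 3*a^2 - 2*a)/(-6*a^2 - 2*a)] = 11/(27*a^3 + 27*a^2 + 9*a + 1)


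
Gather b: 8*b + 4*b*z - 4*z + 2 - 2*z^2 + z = b*(4*z + 8) - 2*z^2 - 3*z + 2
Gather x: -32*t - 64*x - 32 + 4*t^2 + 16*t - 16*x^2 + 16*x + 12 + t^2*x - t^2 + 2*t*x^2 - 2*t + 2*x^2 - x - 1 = 3*t^2 - 18*t + x^2*(2*t - 14) + x*(t^2 - 49) - 21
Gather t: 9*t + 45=9*t + 45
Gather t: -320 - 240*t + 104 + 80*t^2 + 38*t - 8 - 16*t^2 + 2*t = 64*t^2 - 200*t - 224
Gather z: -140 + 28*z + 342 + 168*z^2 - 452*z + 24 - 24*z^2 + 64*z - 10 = 144*z^2 - 360*z + 216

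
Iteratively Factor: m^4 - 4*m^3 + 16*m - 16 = (m - 2)*(m^3 - 2*m^2 - 4*m + 8) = (m - 2)^2*(m^2 - 4) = (m - 2)^3*(m + 2)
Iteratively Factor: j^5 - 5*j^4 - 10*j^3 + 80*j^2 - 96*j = (j - 3)*(j^4 - 2*j^3 - 16*j^2 + 32*j) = j*(j - 3)*(j^3 - 2*j^2 - 16*j + 32) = j*(j - 3)*(j + 4)*(j^2 - 6*j + 8) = j*(j - 3)*(j - 2)*(j + 4)*(j - 4)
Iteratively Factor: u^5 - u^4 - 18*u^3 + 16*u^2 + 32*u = (u + 4)*(u^4 - 5*u^3 + 2*u^2 + 8*u) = (u - 4)*(u + 4)*(u^3 - u^2 - 2*u) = (u - 4)*(u - 2)*(u + 4)*(u^2 + u) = u*(u - 4)*(u - 2)*(u + 4)*(u + 1)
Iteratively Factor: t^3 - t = (t + 1)*(t^2 - t) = (t - 1)*(t + 1)*(t)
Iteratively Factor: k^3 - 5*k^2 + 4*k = (k)*(k^2 - 5*k + 4) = k*(k - 4)*(k - 1)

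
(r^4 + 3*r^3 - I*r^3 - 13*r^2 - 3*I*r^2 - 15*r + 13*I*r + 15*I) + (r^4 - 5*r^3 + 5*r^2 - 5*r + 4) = 2*r^4 - 2*r^3 - I*r^3 - 8*r^2 - 3*I*r^2 - 20*r + 13*I*r + 4 + 15*I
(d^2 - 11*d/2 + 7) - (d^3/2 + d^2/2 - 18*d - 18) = -d^3/2 + d^2/2 + 25*d/2 + 25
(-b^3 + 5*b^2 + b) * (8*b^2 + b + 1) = -8*b^5 + 39*b^4 + 12*b^3 + 6*b^2 + b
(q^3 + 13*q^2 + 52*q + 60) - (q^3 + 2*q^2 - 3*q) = 11*q^2 + 55*q + 60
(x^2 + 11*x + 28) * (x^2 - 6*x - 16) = x^4 + 5*x^3 - 54*x^2 - 344*x - 448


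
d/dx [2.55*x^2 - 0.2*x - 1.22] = 5.1*x - 0.2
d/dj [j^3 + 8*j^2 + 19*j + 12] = 3*j^2 + 16*j + 19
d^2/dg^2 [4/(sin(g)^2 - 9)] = 8*(-2*sin(g)^4 - 15*sin(g)^2 + 9)/(sin(g)^2 - 9)^3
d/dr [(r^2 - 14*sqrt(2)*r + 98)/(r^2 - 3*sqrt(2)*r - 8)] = (11*sqrt(2)*r^2 - 212*r + 406*sqrt(2))/(r^4 - 6*sqrt(2)*r^3 + 2*r^2 + 48*sqrt(2)*r + 64)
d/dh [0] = 0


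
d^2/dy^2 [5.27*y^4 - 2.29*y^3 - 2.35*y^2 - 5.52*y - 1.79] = 63.24*y^2 - 13.74*y - 4.7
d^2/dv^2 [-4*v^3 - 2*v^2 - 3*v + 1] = -24*v - 4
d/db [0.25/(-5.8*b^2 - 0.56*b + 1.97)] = (2.9*b + 0.14)/(5.8*b^2 + 0.56*b - 1.97)^2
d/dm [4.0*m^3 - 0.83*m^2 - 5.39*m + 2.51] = 12.0*m^2 - 1.66*m - 5.39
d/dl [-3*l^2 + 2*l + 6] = 2 - 6*l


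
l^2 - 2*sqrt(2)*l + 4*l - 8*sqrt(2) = (l + 4)*(l - 2*sqrt(2))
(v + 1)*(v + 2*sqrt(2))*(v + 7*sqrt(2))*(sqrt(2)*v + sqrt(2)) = sqrt(2)*v^4 + 2*sqrt(2)*v^3 + 18*v^3 + 36*v^2 + 29*sqrt(2)*v^2 + 18*v + 56*sqrt(2)*v + 28*sqrt(2)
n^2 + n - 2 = (n - 1)*(n + 2)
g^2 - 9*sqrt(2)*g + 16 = (g - 8*sqrt(2))*(g - sqrt(2))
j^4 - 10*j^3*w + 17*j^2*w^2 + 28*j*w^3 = j*(j - 7*w)*(j - 4*w)*(j + w)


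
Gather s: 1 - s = 1 - s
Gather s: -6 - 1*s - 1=-s - 7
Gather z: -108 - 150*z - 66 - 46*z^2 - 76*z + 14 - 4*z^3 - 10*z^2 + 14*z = -4*z^3 - 56*z^2 - 212*z - 160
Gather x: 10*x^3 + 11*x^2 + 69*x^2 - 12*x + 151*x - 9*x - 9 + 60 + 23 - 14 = 10*x^3 + 80*x^2 + 130*x + 60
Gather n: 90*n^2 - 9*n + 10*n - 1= 90*n^2 + n - 1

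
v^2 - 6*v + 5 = (v - 5)*(v - 1)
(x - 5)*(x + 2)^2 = x^3 - x^2 - 16*x - 20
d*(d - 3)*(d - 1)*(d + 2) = d^4 - 2*d^3 - 5*d^2 + 6*d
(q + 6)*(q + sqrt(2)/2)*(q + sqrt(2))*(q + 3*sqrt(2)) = q^4 + 6*q^3 + 9*sqrt(2)*q^3/2 + 10*q^2 + 27*sqrt(2)*q^2 + 3*sqrt(2)*q + 60*q + 18*sqrt(2)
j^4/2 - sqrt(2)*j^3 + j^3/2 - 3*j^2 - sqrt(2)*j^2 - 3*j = j*(j/2 + 1/2)*(j - 3*sqrt(2))*(j + sqrt(2))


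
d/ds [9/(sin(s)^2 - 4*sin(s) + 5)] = 18*(2 - sin(s))*cos(s)/(sin(s)^2 - 4*sin(s) + 5)^2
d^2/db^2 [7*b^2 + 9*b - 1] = 14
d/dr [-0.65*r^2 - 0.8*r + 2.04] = -1.3*r - 0.8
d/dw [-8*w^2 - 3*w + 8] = -16*w - 3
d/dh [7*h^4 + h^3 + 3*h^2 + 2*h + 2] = 28*h^3 + 3*h^2 + 6*h + 2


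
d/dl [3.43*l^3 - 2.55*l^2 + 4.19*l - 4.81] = 10.29*l^2 - 5.1*l + 4.19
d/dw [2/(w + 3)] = -2/(w + 3)^2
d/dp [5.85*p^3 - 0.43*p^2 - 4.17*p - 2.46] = 17.55*p^2 - 0.86*p - 4.17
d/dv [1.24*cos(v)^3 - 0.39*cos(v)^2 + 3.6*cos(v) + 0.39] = (-3.72*cos(v)^2 + 0.78*cos(v) - 3.6)*sin(v)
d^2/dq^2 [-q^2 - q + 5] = -2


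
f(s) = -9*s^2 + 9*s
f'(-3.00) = 63.00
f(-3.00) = -108.00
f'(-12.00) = 225.00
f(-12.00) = -1404.00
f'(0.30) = 3.60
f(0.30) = 1.89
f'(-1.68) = 39.24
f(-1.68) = -40.52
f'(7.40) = -124.20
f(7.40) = -426.24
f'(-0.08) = 10.44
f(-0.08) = -0.78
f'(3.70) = -57.60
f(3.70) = -89.91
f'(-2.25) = 49.50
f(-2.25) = -65.81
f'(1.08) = -10.44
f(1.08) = -0.78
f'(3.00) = -45.00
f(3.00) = -54.00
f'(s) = 9 - 18*s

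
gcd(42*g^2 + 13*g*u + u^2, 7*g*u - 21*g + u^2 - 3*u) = 7*g + u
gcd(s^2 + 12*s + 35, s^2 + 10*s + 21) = s + 7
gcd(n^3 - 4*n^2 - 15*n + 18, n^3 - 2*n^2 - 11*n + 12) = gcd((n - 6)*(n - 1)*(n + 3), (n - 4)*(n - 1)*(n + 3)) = n^2 + 2*n - 3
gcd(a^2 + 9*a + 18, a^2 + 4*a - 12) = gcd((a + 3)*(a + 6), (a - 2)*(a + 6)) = a + 6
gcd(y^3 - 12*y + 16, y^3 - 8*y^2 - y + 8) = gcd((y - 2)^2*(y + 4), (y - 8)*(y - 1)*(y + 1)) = 1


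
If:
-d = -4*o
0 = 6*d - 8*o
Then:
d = 0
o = 0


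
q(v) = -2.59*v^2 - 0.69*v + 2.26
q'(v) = -5.18*v - 0.69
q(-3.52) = -27.40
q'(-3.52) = 17.54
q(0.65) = 0.72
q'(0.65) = -4.06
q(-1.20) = -0.64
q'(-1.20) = 5.53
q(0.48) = 1.33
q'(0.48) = -3.18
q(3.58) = -33.40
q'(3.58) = -19.23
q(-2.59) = -13.33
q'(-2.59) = 12.73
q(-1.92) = -5.96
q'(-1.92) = 9.26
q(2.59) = -16.90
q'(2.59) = -14.11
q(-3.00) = -18.98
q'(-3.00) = 14.85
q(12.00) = -378.98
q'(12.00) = -62.85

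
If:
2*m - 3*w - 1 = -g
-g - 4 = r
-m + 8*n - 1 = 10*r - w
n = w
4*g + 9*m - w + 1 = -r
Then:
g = -188/57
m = 392/285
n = -49/95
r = -40/57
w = -49/95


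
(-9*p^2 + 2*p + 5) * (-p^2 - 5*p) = 9*p^4 + 43*p^3 - 15*p^2 - 25*p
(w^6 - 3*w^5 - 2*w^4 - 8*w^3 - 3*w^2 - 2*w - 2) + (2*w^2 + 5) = w^6 - 3*w^5 - 2*w^4 - 8*w^3 - w^2 - 2*w + 3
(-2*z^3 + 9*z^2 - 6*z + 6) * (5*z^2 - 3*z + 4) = -10*z^5 + 51*z^4 - 65*z^3 + 84*z^2 - 42*z + 24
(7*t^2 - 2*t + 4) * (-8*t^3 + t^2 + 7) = -56*t^5 + 23*t^4 - 34*t^3 + 53*t^2 - 14*t + 28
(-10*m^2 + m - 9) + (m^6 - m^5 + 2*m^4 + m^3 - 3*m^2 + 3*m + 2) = m^6 - m^5 + 2*m^4 + m^3 - 13*m^2 + 4*m - 7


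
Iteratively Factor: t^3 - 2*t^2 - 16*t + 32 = (t - 2)*(t^2 - 16) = (t - 2)*(t + 4)*(t - 4)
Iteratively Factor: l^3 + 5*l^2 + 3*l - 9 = (l + 3)*(l^2 + 2*l - 3) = (l - 1)*(l + 3)*(l + 3)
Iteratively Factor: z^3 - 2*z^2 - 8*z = (z - 4)*(z^2 + 2*z) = z*(z - 4)*(z + 2)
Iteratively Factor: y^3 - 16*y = (y)*(y^2 - 16) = y*(y + 4)*(y - 4)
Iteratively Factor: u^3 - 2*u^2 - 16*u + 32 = (u - 4)*(u^2 + 2*u - 8) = (u - 4)*(u - 2)*(u + 4)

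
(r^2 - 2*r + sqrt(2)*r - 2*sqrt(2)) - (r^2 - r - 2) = -r + sqrt(2)*r - 2*sqrt(2) + 2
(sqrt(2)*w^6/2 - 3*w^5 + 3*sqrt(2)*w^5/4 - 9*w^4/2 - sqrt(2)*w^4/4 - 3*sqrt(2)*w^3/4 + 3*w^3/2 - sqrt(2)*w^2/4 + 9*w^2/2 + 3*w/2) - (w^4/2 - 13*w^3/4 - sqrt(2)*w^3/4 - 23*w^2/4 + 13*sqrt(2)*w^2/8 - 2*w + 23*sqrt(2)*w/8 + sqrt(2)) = sqrt(2)*w^6/2 - 3*w^5 + 3*sqrt(2)*w^5/4 - 5*w^4 - sqrt(2)*w^4/4 - sqrt(2)*w^3/2 + 19*w^3/4 - 15*sqrt(2)*w^2/8 + 41*w^2/4 - 23*sqrt(2)*w/8 + 7*w/2 - sqrt(2)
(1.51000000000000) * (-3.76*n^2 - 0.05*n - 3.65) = -5.6776*n^2 - 0.0755*n - 5.5115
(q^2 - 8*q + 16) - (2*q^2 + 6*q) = -q^2 - 14*q + 16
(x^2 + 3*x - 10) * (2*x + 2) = 2*x^3 + 8*x^2 - 14*x - 20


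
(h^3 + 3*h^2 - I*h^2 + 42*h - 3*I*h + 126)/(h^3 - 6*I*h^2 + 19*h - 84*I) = (h^2 + h*(3 + 6*I) + 18*I)/(h^2 + I*h + 12)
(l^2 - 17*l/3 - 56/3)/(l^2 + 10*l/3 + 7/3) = (l - 8)/(l + 1)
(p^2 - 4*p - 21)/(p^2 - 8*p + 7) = (p + 3)/(p - 1)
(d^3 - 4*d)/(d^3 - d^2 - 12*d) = (4 - d^2)/(-d^2 + d + 12)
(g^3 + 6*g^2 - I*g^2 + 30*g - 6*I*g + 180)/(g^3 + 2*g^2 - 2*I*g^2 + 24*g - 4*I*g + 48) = (g^2 + g*(6 + 5*I) + 30*I)/(g^2 + g*(2 + 4*I) + 8*I)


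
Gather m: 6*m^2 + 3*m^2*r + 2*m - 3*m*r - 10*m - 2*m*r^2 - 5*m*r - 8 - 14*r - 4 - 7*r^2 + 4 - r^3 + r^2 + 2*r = m^2*(3*r + 6) + m*(-2*r^2 - 8*r - 8) - r^3 - 6*r^2 - 12*r - 8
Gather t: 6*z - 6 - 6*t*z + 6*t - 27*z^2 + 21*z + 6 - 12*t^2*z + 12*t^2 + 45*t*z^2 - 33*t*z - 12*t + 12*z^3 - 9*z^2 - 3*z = t^2*(12 - 12*z) + t*(45*z^2 - 39*z - 6) + 12*z^3 - 36*z^2 + 24*z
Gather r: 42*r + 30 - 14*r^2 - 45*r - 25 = -14*r^2 - 3*r + 5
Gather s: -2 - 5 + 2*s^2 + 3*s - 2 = 2*s^2 + 3*s - 9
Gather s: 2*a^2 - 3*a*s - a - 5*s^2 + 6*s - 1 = 2*a^2 - a - 5*s^2 + s*(6 - 3*a) - 1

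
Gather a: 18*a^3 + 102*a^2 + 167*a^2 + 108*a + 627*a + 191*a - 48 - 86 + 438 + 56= 18*a^3 + 269*a^2 + 926*a + 360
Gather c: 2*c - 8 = 2*c - 8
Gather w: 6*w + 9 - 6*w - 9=0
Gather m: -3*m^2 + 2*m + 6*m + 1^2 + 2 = -3*m^2 + 8*m + 3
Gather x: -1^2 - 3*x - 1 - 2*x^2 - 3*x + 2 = -2*x^2 - 6*x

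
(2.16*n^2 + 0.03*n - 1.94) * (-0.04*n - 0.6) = -0.0864*n^3 - 1.2972*n^2 + 0.0596*n + 1.164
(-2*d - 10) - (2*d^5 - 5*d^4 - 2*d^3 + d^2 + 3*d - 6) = -2*d^5 + 5*d^4 + 2*d^3 - d^2 - 5*d - 4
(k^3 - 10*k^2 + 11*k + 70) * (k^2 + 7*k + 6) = k^5 - 3*k^4 - 53*k^3 + 87*k^2 + 556*k + 420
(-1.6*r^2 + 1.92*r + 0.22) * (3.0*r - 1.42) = -4.8*r^3 + 8.032*r^2 - 2.0664*r - 0.3124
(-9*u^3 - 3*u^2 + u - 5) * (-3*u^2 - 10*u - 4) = 27*u^5 + 99*u^4 + 63*u^3 + 17*u^2 + 46*u + 20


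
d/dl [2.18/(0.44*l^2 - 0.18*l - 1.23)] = (0.3924 - 1.9184*l)/(-0.44*l^2 + 0.18*l + 1.23)^2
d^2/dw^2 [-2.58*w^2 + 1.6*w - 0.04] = -5.16000000000000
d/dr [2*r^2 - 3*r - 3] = 4*r - 3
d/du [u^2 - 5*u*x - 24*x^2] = 2*u - 5*x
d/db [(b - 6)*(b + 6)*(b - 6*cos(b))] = 6*b^2*sin(b) + 3*b^2 - 12*b*cos(b) - 216*sin(b) - 36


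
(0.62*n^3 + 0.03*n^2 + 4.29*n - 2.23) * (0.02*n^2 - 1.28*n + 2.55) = 0.0124*n^5 - 0.793*n^4 + 1.6284*n^3 - 5.4593*n^2 + 13.7939*n - 5.6865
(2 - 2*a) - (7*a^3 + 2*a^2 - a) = -7*a^3 - 2*a^2 - a + 2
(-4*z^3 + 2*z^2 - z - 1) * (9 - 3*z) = 12*z^4 - 42*z^3 + 21*z^2 - 6*z - 9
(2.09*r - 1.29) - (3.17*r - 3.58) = 2.29 - 1.08*r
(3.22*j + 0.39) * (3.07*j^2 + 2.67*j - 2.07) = 9.8854*j^3 + 9.7947*j^2 - 5.6241*j - 0.8073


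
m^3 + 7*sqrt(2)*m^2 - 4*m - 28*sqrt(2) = (m - 2)*(m + 2)*(m + 7*sqrt(2))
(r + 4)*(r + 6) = r^2 + 10*r + 24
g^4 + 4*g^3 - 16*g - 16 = (g - 2)*(g + 2)^3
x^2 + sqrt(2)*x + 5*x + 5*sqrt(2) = (x + 5)*(x + sqrt(2))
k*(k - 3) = k^2 - 3*k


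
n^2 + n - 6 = (n - 2)*(n + 3)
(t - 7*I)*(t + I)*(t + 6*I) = t^3 + 43*t + 42*I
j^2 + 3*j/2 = j*(j + 3/2)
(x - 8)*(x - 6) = x^2 - 14*x + 48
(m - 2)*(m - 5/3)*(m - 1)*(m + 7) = m^4 + 7*m^3/3 - 77*m^2/3 + 137*m/3 - 70/3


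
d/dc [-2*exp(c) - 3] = -2*exp(c)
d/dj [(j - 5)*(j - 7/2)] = 2*j - 17/2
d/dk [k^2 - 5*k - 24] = 2*k - 5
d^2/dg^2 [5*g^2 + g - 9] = 10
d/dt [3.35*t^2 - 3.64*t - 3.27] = 6.7*t - 3.64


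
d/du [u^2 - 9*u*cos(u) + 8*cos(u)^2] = 9*u*sin(u) + 2*u - 8*sin(2*u) - 9*cos(u)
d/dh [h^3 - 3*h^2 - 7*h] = 3*h^2 - 6*h - 7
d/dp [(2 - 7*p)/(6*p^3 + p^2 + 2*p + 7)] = (-42*p^3 - 7*p^2 - 14*p + 2*(7*p - 2)*(9*p^2 + p + 1) - 49)/(6*p^3 + p^2 + 2*p + 7)^2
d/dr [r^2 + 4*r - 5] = 2*r + 4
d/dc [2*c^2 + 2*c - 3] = 4*c + 2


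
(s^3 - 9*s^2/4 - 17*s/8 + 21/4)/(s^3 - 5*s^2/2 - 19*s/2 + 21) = (8*s^2 - 2*s - 21)/(4*(2*s^2 - s - 21))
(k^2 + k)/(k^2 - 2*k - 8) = k*(k + 1)/(k^2 - 2*k - 8)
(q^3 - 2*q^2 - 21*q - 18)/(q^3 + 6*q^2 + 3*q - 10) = (q^3 - 2*q^2 - 21*q - 18)/(q^3 + 6*q^2 + 3*q - 10)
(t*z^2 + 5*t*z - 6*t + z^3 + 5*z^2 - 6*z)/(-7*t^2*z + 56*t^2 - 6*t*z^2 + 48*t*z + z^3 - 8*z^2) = (z^2 + 5*z - 6)/(-7*t*z + 56*t + z^2 - 8*z)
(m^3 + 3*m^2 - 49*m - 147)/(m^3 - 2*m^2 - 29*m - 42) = (m + 7)/(m + 2)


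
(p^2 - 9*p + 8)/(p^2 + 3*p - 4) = (p - 8)/(p + 4)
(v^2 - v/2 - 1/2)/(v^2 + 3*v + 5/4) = 2*(v - 1)/(2*v + 5)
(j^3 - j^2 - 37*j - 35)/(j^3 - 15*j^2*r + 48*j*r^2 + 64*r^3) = (j^3 - j^2 - 37*j - 35)/(j^3 - 15*j^2*r + 48*j*r^2 + 64*r^3)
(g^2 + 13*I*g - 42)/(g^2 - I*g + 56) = (g + 6*I)/(g - 8*I)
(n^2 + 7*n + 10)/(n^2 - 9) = (n^2 + 7*n + 10)/(n^2 - 9)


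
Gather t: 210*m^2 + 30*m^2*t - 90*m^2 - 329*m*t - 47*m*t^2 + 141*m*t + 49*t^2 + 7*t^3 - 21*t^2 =120*m^2 + 7*t^3 + t^2*(28 - 47*m) + t*(30*m^2 - 188*m)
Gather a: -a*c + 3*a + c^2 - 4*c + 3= a*(3 - c) + c^2 - 4*c + 3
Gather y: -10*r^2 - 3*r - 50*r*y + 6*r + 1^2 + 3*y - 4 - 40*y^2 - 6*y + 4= -10*r^2 + 3*r - 40*y^2 + y*(-50*r - 3) + 1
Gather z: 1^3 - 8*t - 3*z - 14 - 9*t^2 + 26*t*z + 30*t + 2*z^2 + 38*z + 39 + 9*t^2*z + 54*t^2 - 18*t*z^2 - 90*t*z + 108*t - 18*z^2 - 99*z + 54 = 45*t^2 + 130*t + z^2*(-18*t - 16) + z*(9*t^2 - 64*t - 64) + 80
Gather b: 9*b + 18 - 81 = 9*b - 63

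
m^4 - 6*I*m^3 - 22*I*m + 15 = (m - 5*I)*(m - 3*I)*(m + I)^2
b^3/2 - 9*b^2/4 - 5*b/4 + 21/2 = (b/2 + 1)*(b - 7/2)*(b - 3)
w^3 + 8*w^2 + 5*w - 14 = (w - 1)*(w + 2)*(w + 7)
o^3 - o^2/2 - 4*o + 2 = (o - 2)*(o - 1/2)*(o + 2)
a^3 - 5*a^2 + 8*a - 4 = (a - 2)^2*(a - 1)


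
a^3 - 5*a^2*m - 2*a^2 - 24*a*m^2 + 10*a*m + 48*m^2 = (a - 2)*(a - 8*m)*(a + 3*m)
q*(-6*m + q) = -6*m*q + q^2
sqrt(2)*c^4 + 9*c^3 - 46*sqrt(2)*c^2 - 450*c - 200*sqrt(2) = (c - 5*sqrt(2))*(c + 4*sqrt(2))*(c + 5*sqrt(2))*(sqrt(2)*c + 1)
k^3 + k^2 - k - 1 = (k - 1)*(k + 1)^2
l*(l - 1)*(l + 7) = l^3 + 6*l^2 - 7*l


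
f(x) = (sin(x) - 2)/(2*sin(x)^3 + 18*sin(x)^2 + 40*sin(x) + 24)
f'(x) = (sin(x) - 2)*(-6*sin(x)^2*cos(x) - 36*sin(x)*cos(x) - 40*cos(x))/(2*sin(x)^3 + 18*sin(x)^2 + 40*sin(x) + 24)^2 + cos(x)/(2*sin(x)^3 + 18*sin(x)^2 + 40*sin(x) + 24) = (-2*sin(x)^3 - 3*sin(x)^2 + 36*sin(x) + 52)*cos(x)/(2*(sin(x)^3 + 9*sin(x)^2 + 20*sin(x) + 12)^2)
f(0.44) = -0.04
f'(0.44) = 0.06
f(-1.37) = -14.48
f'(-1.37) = 148.13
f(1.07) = -0.02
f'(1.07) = 0.01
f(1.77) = -0.01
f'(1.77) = -0.00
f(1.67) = -0.01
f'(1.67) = -0.00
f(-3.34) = -0.06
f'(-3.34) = -0.11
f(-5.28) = -0.02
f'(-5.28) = 0.02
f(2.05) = -0.01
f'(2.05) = -0.01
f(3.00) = -0.06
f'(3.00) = -0.13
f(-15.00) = -0.52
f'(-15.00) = -1.66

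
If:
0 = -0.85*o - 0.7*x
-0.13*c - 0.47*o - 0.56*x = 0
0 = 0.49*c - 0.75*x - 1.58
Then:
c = 1.50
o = 0.93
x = -1.13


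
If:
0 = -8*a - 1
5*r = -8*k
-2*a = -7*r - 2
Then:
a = -1/8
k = 45/224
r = -9/28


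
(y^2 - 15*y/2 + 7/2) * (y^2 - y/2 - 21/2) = y^4 - 8*y^3 - 13*y^2/4 + 77*y - 147/4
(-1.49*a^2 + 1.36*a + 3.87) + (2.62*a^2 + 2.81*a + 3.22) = 1.13*a^2 + 4.17*a + 7.09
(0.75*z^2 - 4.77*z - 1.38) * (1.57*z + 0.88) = 1.1775*z^3 - 6.8289*z^2 - 6.3642*z - 1.2144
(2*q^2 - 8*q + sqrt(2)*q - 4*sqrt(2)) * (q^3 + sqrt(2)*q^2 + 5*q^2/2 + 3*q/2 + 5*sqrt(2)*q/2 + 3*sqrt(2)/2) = 2*q^5 - 3*q^4 + 3*sqrt(2)*q^4 - 15*q^3 - 9*sqrt(2)*q^3/2 - 51*sqrt(2)*q^2/2 - 15*q^2 - 18*sqrt(2)*q - 17*q - 12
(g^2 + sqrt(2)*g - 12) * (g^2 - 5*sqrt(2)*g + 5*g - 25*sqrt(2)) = g^4 - 4*sqrt(2)*g^3 + 5*g^3 - 20*sqrt(2)*g^2 - 22*g^2 - 110*g + 60*sqrt(2)*g + 300*sqrt(2)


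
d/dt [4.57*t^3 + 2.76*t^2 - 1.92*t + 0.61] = 13.71*t^2 + 5.52*t - 1.92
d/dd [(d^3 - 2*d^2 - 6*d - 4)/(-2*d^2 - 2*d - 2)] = (-d^4 - 2*d^3 - 7*d^2 - 4*d + 2)/(2*(d^4 + 2*d^3 + 3*d^2 + 2*d + 1))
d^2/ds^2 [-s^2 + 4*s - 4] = -2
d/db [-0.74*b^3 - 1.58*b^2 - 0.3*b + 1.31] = -2.22*b^2 - 3.16*b - 0.3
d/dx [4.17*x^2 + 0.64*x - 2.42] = 8.34*x + 0.64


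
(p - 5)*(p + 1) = p^2 - 4*p - 5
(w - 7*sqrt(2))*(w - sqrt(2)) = w^2 - 8*sqrt(2)*w + 14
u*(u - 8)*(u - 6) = u^3 - 14*u^2 + 48*u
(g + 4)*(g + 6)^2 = g^3 + 16*g^2 + 84*g + 144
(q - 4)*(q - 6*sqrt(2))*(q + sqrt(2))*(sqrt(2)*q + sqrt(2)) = sqrt(2)*q^4 - 10*q^3 - 3*sqrt(2)*q^3 - 16*sqrt(2)*q^2 + 30*q^2 + 40*q + 36*sqrt(2)*q + 48*sqrt(2)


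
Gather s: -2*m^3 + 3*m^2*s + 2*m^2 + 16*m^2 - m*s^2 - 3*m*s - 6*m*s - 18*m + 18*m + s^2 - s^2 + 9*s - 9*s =-2*m^3 + 18*m^2 - m*s^2 + s*(3*m^2 - 9*m)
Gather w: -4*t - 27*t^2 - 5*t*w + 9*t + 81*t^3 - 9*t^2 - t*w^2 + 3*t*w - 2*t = 81*t^3 - 36*t^2 - t*w^2 - 2*t*w + 3*t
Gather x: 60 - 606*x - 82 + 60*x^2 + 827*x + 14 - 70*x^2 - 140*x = -10*x^2 + 81*x - 8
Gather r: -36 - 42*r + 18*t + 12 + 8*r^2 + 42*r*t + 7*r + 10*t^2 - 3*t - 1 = 8*r^2 + r*(42*t - 35) + 10*t^2 + 15*t - 25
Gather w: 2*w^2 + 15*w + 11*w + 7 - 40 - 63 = 2*w^2 + 26*w - 96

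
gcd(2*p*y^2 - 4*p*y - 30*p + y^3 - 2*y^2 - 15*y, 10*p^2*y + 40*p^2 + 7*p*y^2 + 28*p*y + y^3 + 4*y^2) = 2*p + y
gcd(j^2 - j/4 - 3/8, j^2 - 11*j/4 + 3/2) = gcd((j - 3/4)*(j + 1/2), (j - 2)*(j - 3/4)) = j - 3/4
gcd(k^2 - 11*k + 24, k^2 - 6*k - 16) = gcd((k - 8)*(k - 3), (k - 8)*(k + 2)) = k - 8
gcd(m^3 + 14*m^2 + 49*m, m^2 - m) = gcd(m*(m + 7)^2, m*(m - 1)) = m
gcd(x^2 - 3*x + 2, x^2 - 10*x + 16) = x - 2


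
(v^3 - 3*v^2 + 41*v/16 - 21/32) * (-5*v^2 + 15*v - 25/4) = -5*v^5 + 30*v^4 - 1025*v^3/16 + 1935*v^2/32 - 1655*v/64 + 525/128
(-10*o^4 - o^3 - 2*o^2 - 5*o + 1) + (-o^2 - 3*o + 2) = -10*o^4 - o^3 - 3*o^2 - 8*o + 3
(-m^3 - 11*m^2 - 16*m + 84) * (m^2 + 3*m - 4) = -m^5 - 14*m^4 - 45*m^3 + 80*m^2 + 316*m - 336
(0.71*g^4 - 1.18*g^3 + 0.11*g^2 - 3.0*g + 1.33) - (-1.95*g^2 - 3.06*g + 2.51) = 0.71*g^4 - 1.18*g^3 + 2.06*g^2 + 0.0600000000000001*g - 1.18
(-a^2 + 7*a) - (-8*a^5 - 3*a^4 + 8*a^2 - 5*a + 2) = 8*a^5 + 3*a^4 - 9*a^2 + 12*a - 2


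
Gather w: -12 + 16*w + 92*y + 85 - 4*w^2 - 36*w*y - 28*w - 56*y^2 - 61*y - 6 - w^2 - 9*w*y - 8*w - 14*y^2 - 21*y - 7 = -5*w^2 + w*(-45*y - 20) - 70*y^2 + 10*y + 60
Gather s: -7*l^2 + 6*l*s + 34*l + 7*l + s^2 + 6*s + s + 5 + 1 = -7*l^2 + 41*l + s^2 + s*(6*l + 7) + 6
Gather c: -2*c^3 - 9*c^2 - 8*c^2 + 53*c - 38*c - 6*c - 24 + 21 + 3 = -2*c^3 - 17*c^2 + 9*c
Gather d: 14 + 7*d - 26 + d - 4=8*d - 16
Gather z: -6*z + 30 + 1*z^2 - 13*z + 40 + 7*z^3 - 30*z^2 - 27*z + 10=7*z^3 - 29*z^2 - 46*z + 80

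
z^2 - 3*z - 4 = (z - 4)*(z + 1)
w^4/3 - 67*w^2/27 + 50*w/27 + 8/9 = (w/3 + 1)*(w - 2)*(w - 4/3)*(w + 1/3)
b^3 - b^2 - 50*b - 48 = (b - 8)*(b + 1)*(b + 6)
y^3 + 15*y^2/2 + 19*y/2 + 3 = (y + 1/2)*(y + 1)*(y + 6)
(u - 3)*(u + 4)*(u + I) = u^3 + u^2 + I*u^2 - 12*u + I*u - 12*I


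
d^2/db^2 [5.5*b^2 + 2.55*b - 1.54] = 11.0000000000000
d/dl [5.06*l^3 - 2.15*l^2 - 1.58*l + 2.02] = 15.18*l^2 - 4.3*l - 1.58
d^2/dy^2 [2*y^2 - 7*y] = 4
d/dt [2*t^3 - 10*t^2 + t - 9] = 6*t^2 - 20*t + 1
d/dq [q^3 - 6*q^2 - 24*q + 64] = 3*q^2 - 12*q - 24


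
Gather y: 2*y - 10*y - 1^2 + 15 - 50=-8*y - 36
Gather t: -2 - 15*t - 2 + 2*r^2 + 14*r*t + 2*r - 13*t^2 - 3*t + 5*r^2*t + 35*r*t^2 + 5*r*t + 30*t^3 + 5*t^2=2*r^2 + 2*r + 30*t^3 + t^2*(35*r - 8) + t*(5*r^2 + 19*r - 18) - 4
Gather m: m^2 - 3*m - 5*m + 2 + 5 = m^2 - 8*m + 7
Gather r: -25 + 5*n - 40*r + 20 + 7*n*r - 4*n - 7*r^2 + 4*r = n - 7*r^2 + r*(7*n - 36) - 5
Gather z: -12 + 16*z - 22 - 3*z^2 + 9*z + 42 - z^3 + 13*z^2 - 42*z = -z^3 + 10*z^2 - 17*z + 8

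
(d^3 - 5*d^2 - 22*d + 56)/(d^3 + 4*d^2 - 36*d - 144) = (d^2 - 9*d + 14)/(d^2 - 36)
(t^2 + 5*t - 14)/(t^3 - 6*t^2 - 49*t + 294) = (t - 2)/(t^2 - 13*t + 42)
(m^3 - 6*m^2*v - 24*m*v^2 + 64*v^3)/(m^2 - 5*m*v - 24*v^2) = (m^2 + 2*m*v - 8*v^2)/(m + 3*v)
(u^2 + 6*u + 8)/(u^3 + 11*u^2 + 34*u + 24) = (u + 2)/(u^2 + 7*u + 6)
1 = 1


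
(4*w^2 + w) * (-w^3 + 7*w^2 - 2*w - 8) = -4*w^5 + 27*w^4 - w^3 - 34*w^2 - 8*w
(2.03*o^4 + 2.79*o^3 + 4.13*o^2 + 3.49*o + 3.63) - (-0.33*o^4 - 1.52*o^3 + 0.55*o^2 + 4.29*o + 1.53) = 2.36*o^4 + 4.31*o^3 + 3.58*o^2 - 0.8*o + 2.1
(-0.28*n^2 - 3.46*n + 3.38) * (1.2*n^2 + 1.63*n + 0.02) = -0.336*n^4 - 4.6084*n^3 - 1.5894*n^2 + 5.4402*n + 0.0676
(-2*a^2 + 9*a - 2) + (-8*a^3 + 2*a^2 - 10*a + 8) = -8*a^3 - a + 6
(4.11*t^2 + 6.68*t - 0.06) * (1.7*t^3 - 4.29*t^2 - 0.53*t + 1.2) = 6.987*t^5 - 6.2759*t^4 - 30.9375*t^3 + 1.649*t^2 + 8.0478*t - 0.072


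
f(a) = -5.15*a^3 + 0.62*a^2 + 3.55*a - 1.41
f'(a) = -15.45*a^2 + 1.24*a + 3.55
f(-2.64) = 88.30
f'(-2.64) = -107.40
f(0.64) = -0.23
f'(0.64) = -1.98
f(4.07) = -323.90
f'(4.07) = -247.33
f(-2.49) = 73.10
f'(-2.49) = -95.33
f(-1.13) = 2.80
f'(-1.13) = -17.58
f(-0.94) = 0.08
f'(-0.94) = -11.27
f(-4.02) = 328.91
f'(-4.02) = -251.11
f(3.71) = -242.69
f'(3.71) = -204.50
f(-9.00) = 3771.21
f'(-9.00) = -1259.06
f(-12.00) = 8944.47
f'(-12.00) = -2236.13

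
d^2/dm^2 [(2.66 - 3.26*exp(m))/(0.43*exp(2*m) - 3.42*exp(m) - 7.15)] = (-0.602774*exp(4*m) - 2.82682*exp(3*m) - 71.872608*exp(2*m) + 143.541884*exp(m) - 231.70433)*exp(m)/(0.079507*exp(6*m) - 1.897074*exp(5*m) + 11.122251*exp(4*m) + 23.087052*exp(3*m) - 184.939755*exp(2*m) - 524.51685*exp(m) - 365.525875)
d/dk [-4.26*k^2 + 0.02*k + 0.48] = 0.02 - 8.52*k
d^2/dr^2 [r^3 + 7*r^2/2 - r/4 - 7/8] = 6*r + 7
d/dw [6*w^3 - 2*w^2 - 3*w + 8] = 18*w^2 - 4*w - 3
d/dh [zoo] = 0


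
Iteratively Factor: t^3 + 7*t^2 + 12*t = (t + 3)*(t^2 + 4*t) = t*(t + 3)*(t + 4)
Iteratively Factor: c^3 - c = (c - 1)*(c^2 + c) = (c - 1)*(c + 1)*(c)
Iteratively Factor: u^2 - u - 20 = (u + 4)*(u - 5)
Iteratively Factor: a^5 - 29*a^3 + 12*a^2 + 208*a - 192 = (a - 4)*(a^4 + 4*a^3 - 13*a^2 - 40*a + 48) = (a - 4)*(a - 3)*(a^3 + 7*a^2 + 8*a - 16) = (a - 4)*(a - 3)*(a + 4)*(a^2 + 3*a - 4) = (a - 4)*(a - 3)*(a + 4)^2*(a - 1)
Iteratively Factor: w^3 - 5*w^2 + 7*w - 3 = (w - 1)*(w^2 - 4*w + 3) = (w - 3)*(w - 1)*(w - 1)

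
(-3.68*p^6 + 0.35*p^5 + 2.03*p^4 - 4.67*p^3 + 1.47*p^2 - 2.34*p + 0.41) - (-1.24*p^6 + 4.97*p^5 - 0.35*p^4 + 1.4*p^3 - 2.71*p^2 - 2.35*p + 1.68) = -2.44*p^6 - 4.62*p^5 + 2.38*p^4 - 6.07*p^3 + 4.18*p^2 + 0.0100000000000002*p - 1.27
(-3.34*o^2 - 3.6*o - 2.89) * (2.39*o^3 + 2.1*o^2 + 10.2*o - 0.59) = -7.9826*o^5 - 15.618*o^4 - 48.5351*o^3 - 40.8184*o^2 - 27.354*o + 1.7051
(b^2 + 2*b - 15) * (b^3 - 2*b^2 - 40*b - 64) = b^5 - 59*b^3 - 114*b^2 + 472*b + 960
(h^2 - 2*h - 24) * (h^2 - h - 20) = h^4 - 3*h^3 - 42*h^2 + 64*h + 480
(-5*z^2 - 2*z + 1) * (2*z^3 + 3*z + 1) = -10*z^5 - 4*z^4 - 13*z^3 - 11*z^2 + z + 1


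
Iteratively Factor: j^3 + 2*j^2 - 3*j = (j)*(j^2 + 2*j - 3) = j*(j - 1)*(j + 3)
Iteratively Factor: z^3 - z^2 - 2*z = (z)*(z^2 - z - 2) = z*(z + 1)*(z - 2)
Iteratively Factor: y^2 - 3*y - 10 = (y - 5)*(y + 2)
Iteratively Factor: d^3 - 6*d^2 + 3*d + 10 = (d - 5)*(d^2 - d - 2) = (d - 5)*(d - 2)*(d + 1)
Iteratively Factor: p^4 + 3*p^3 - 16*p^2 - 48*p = (p)*(p^3 + 3*p^2 - 16*p - 48) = p*(p - 4)*(p^2 + 7*p + 12) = p*(p - 4)*(p + 4)*(p + 3)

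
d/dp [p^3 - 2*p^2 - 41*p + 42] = 3*p^2 - 4*p - 41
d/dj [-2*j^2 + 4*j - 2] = 4 - 4*j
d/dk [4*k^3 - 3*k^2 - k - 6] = 12*k^2 - 6*k - 1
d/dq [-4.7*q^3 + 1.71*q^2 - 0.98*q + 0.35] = -14.1*q^2 + 3.42*q - 0.98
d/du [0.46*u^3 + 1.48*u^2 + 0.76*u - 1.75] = 1.38*u^2 + 2.96*u + 0.76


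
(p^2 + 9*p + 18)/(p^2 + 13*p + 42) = (p + 3)/(p + 7)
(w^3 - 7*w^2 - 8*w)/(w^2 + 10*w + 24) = w*(w^2 - 7*w - 8)/(w^2 + 10*w + 24)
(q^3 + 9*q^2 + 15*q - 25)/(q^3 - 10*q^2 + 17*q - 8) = (q^2 + 10*q + 25)/(q^2 - 9*q + 8)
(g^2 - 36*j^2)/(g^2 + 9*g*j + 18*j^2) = (g - 6*j)/(g + 3*j)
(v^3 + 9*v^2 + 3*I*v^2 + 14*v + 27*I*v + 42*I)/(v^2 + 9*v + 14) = v + 3*I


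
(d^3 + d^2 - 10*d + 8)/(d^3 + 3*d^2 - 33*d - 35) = (d^3 + d^2 - 10*d + 8)/(d^3 + 3*d^2 - 33*d - 35)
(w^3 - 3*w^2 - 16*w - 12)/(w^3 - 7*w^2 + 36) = (w + 1)/(w - 3)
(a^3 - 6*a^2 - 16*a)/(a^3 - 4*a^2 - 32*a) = (a + 2)/(a + 4)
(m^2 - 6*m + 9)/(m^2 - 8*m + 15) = (m - 3)/(m - 5)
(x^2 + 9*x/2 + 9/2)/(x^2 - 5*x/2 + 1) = (2*x^2 + 9*x + 9)/(2*x^2 - 5*x + 2)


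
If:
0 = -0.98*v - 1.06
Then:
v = -1.08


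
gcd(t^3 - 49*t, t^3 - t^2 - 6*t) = t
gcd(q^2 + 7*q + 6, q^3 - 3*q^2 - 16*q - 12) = q + 1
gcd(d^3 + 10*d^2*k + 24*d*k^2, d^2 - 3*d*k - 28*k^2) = d + 4*k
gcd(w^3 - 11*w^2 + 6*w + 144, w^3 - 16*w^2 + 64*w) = w - 8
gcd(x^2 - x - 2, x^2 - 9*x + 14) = x - 2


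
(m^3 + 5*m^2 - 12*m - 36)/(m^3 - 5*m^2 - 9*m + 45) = (m^2 + 8*m + 12)/(m^2 - 2*m - 15)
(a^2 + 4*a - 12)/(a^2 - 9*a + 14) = (a + 6)/(a - 7)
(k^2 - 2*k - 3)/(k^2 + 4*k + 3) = (k - 3)/(k + 3)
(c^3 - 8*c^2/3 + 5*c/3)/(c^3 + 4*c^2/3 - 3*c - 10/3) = c*(c - 1)/(c^2 + 3*c + 2)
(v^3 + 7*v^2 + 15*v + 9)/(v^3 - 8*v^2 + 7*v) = (v^3 + 7*v^2 + 15*v + 9)/(v*(v^2 - 8*v + 7))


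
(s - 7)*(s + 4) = s^2 - 3*s - 28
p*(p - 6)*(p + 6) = p^3 - 36*p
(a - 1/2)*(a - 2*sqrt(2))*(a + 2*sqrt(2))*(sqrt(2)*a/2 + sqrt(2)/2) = sqrt(2)*a^4/2 + sqrt(2)*a^3/4 - 17*sqrt(2)*a^2/4 - 2*sqrt(2)*a + 2*sqrt(2)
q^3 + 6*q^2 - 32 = (q - 2)*(q + 4)^2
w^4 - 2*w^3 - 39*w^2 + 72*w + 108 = (w - 6)*(w - 3)*(w + 1)*(w + 6)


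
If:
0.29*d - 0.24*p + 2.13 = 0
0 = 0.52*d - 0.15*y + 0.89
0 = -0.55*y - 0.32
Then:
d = -1.88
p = 6.60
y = -0.58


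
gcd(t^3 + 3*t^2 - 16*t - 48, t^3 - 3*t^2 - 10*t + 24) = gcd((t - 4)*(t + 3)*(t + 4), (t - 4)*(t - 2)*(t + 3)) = t^2 - t - 12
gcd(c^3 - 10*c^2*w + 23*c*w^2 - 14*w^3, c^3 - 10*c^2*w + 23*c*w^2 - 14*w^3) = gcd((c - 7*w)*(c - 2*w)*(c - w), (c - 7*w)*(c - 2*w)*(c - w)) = -c^3 + 10*c^2*w - 23*c*w^2 + 14*w^3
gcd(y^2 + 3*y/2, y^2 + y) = y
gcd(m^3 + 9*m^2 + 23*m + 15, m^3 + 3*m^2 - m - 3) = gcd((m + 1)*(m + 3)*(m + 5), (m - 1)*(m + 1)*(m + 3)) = m^2 + 4*m + 3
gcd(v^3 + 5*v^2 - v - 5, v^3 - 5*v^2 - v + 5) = v^2 - 1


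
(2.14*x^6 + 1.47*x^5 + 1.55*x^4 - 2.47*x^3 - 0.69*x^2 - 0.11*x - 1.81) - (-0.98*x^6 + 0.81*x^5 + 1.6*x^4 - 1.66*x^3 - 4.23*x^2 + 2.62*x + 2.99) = 3.12*x^6 + 0.66*x^5 - 0.05*x^4 - 0.81*x^3 + 3.54*x^2 - 2.73*x - 4.8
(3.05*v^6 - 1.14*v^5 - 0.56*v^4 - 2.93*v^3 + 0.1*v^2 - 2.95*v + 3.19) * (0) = 0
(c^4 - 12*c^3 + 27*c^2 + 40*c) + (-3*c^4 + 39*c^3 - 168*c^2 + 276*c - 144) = -2*c^4 + 27*c^3 - 141*c^2 + 316*c - 144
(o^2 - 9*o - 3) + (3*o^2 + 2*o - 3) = 4*o^2 - 7*o - 6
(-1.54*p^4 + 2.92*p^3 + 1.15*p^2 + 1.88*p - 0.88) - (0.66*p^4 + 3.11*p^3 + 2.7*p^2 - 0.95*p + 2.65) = -2.2*p^4 - 0.19*p^3 - 1.55*p^2 + 2.83*p - 3.53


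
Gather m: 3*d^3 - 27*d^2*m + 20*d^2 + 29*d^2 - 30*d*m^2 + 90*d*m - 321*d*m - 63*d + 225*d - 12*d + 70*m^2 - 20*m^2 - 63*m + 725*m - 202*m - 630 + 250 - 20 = 3*d^3 + 49*d^2 + 150*d + m^2*(50 - 30*d) + m*(-27*d^2 - 231*d + 460) - 400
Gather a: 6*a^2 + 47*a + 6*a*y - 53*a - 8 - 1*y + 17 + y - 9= 6*a^2 + a*(6*y - 6)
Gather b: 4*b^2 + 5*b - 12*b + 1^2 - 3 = 4*b^2 - 7*b - 2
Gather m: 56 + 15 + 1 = 72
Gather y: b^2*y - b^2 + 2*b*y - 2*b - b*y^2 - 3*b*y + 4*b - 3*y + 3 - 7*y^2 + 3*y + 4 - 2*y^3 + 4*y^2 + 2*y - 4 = -b^2 + 2*b - 2*y^3 + y^2*(-b - 3) + y*(b^2 - b + 2) + 3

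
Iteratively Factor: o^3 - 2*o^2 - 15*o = (o + 3)*(o^2 - 5*o) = (o - 5)*(o + 3)*(o)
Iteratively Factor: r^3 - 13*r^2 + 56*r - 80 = (r - 4)*(r^2 - 9*r + 20) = (r - 5)*(r - 4)*(r - 4)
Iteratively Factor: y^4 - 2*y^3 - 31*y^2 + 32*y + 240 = (y + 3)*(y^3 - 5*y^2 - 16*y + 80) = (y - 5)*(y + 3)*(y^2 - 16) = (y - 5)*(y - 4)*(y + 3)*(y + 4)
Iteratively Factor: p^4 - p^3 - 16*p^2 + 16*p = (p)*(p^3 - p^2 - 16*p + 16) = p*(p + 4)*(p^2 - 5*p + 4) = p*(p - 1)*(p + 4)*(p - 4)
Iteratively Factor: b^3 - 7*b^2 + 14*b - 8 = (b - 1)*(b^2 - 6*b + 8) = (b - 4)*(b - 1)*(b - 2)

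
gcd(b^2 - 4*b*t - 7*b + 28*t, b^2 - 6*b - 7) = b - 7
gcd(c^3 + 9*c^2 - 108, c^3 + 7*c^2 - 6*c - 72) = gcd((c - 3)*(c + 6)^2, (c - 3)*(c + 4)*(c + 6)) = c^2 + 3*c - 18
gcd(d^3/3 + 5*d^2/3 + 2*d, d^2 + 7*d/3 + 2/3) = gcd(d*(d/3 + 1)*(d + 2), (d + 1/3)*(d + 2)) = d + 2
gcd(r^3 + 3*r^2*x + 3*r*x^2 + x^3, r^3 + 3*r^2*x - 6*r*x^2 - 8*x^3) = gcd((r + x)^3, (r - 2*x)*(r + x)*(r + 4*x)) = r + x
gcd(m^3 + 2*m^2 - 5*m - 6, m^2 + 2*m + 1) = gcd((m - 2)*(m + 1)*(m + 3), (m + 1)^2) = m + 1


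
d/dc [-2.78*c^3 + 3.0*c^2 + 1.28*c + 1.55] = -8.34*c^2 + 6.0*c + 1.28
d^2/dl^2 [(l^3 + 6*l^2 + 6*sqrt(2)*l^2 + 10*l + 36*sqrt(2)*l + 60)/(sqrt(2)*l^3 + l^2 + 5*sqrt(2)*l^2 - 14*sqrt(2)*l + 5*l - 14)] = 2*(2*l^6 + 11*sqrt(2)*l^6 + 144*l^5 + 201*sqrt(2)*l^5 + 1560*l^4 + 1608*sqrt(2)*l^4 + 4636*sqrt(2)*l^3 + 8235*l^3 + 5640*sqrt(2)*l^2 + 12750*l^2 - 8172*l + 8112*sqrt(2)*l - 2464*sqrt(2) + 13624)/(2*sqrt(2)*l^9 + 6*l^8 + 30*sqrt(2)*l^8 + 90*l^7 + 69*sqrt(2)*l^7 - 545*sqrt(2)*l^6 + 199*l^6 - 1755*l^5 - 825*sqrt(2)*l^5 - 2739*l^4 + 4995*sqrt(2)*l^4 - 6874*sqrt(2)*l^3 + 17345*l^3 - 16926*l^2 + 8820*sqrt(2)*l^2 - 8232*sqrt(2)*l + 2940*l - 2744)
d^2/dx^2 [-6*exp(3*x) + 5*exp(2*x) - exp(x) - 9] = (-54*exp(2*x) + 20*exp(x) - 1)*exp(x)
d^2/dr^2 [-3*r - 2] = 0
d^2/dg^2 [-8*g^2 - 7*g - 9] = -16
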